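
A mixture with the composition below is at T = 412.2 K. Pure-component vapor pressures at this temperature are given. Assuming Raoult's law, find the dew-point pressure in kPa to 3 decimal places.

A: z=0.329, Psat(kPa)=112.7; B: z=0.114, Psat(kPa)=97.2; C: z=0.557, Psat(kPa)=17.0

At the dew point ψ → 1, so Σzᵢ/Kᵢ = 1 with Kᵢ = Pᵢˢᵃᵗ/P ⇒ 1/P = Σzᵢ/Pᵢˢᵃᵗ.
1/P = 0.329/112.7 + 0.114/97.2 + 0.557/17.0 = 0.036857 ⇒ P = 27.132 kPa

Pdew = 27.132 kPa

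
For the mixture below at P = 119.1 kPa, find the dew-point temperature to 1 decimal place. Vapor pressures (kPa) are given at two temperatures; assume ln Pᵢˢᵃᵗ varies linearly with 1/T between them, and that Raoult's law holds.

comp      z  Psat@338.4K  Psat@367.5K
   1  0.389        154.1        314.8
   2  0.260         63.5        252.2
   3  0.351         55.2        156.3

T = 349.6 K

Dew-point temperature: Σzᵢ·P/Pᵢˢᵃᵗ(T) = 1. Interpolate ln Pᵢˢᵃᵗ = aᵢ + bᵢ/T.
  T = 338.4 K: ΣzᵢP/Pᵢˢᵃᵗ = 1.5456
  T = 367.5 K: ΣzᵢP/Pᵢˢᵃᵗ = 0.5374
  T = 352.9 K: ΣzᵢP/Pᵢˢᵃᵗ = 0.8872
  T = 345.6 K: ΣzᵢP/Pᵢˢᵃᵗ = 1.1643
  T = 349.2 K: ΣzᵢP/Pᵢˢᵃᵗ = 1.0163
  T = 351.0 K: ΣzᵢP/Pᵢˢᵃᵗ = 0.9509
Interpolating between 349.2 K and 351.0 K gives T ≈ 349.6 K.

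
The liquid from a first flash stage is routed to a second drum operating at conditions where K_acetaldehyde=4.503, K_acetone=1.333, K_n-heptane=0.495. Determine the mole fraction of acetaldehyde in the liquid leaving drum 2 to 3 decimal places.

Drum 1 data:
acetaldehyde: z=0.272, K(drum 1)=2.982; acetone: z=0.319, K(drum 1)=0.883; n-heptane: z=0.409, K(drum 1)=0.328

x_acetaldehyde (drum 2) = 0.067

Drum 1:
Rachford–Rice: g(ψ₁) = Σ zᵢ(Kᵢ−1)/(1+ψ₁(Kᵢ−1)) = 0.
g(0) = ΣzᵢKᵢ − 1 = 0.227 and g(1) = 1 − Σzᵢ/Kᵢ = -0.699, so a root lies in (0, 1).
Newton–Raphson from ψ₁ = 0.5:
  ψ₁ = 0.500: g = -0.1828, g' = -0.693 → ψ₁ = 0.236
  ψ₁ = 0.236: g = 0.0020, g' = -0.761 → ψ₁ = 0.239
Converged at ψ₁ = 0.239.
Drum-1 compositions:
  acetaldehyde: x = 0.185, y = 0.550
  acetone: x = 0.328, y = 0.290
  n-heptane: x = 0.487, y = 0.160
Drum-2 feed = drum-1 liquid: z₂ = (0.1846, 0.3282, 0.4872).
Drum 2:
Material balance + equilibrium reduce to Σ zᵢ(Kᵢ−1)/(1+ψ₂(Kᵢ−1)) = 0.
Check two-phase: ΣzᵢKᵢ = 1.510 > 1 and Σzᵢ/Kᵢ = 1.272 > 1, so g(0) = 0.510 > 0 and g(1) = -0.272 < 0.
Iterate (Newton) starting at ψ₂ = 0.5:
  ψ₂ = 0.500: g = -0.0005, g' = -0.548 → ψ₂ = 0.499
Converged at ψ₂ = 0.499.
  acetaldehyde: x = 0.067, y = 0.302
  acetone: x = 0.281, y = 0.375
  n-heptane: x = 0.651, y = 0.322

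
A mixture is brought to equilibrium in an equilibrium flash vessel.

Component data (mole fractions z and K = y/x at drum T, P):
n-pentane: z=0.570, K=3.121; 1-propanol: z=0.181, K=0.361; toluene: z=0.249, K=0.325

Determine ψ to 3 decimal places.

Material balance + equilibrium reduce to Σ zᵢ(Kᵢ−1)/(1+ψ(Kᵢ−1)) = 0.
g(0) = ΣzᵢKᵢ − 1 = 0.925 and g(1) = 1 − Σzᵢ/Kᵢ = -0.450, so a root lies in (0, 1).
Iterate (Newton) starting at ψ = 0.51:
  ψ = 0.510: g = 0.1529, g' = -1.018 → ψ = 0.660
  ψ = 0.660: g = 0.0005, g' = -1.035 → ψ = 0.661
Converged at ψ = 0.661.

ψ = 0.661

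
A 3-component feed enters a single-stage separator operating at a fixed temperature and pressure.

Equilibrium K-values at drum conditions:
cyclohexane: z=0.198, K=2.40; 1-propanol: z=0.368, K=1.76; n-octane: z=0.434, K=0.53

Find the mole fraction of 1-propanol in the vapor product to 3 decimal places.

y_1-propanol = 0.413

Rachford–Rice: g(β) = Σ zᵢ(Kᵢ−1)/(1+β(Kᵢ−1)) = 0.
Feasibility: ΣzᵢKᵢ = 1.353, Σzᵢ/Kᵢ = 1.110 — both > 1, two phases present.
Newton–Raphson from β = 0.48:
  β = 0.480: g = 0.1073, g' = -0.413 → β = 0.740
  β = 0.740: g = 0.0024, g' = -0.406 → β = 0.746
Converged at β = 0.746.
Compositions from xᵢ = zᵢ/(1+β(Kᵢ−1)), yᵢ = Kᵢxᵢ:
  cyclohexane: x = 0.097, y = 0.232
  1-propanol: x = 0.235, y = 0.413
  n-octane: x = 0.668, y = 0.354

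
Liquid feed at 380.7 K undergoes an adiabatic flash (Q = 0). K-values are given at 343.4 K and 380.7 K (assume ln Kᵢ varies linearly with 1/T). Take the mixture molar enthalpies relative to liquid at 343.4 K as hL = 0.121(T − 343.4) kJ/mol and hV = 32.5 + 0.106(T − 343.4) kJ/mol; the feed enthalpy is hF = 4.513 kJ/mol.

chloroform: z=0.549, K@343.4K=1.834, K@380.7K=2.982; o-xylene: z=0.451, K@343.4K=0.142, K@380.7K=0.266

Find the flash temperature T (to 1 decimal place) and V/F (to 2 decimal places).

Adiabatic flash: solve Rachford–Rice at each trial T, then check hF = ψ·hV(T) + (1−ψ)·hL(T).
  T = 343.4 K: K = (1.834, 0.142), RR gives ψ = 0.099, H_out = 3.221 kJ/mol
  T = 380.7 K: K = (2.982, 0.266), RR gives ψ = 0.520, H_out = 21.135 kJ/mol
  T = 362.0 K: K = (2.367, 0.197), RR gives ψ = 0.354, H_out = 13.655 kJ/mol
  T = 352.7 K: K = (2.090, 0.168), RR gives ψ = 0.246, H_out = 9.096 kJ/mol
  T = 348.0 K: K = (1.958, 0.155), RR gives ψ = 0.179, H_out = 6.353 kJ/mol
  T = 345.7 K: K = (1.896, 0.148), RR gives ψ = 0.141, H_out = 4.853 kJ/mol
Linear interpolation between T = 343.4 (H_out = 3.221) and T = 345.7 (H_out = 4.853) on hF = 4.513 gives T ≈ 345.2 K, at which ψ = 0.13.

T = 345.2 K, V/F = 0.13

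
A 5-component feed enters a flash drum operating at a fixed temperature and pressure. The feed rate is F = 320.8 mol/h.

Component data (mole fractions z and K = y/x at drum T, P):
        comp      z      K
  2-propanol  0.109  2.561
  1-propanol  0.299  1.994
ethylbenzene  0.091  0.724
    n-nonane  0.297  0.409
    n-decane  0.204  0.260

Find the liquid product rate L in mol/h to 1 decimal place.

Material balance + equilibrium reduce to Σ zᵢ(Kᵢ−1)/(1+β(Kᵢ−1)) = 0.
Check two-phase: ΣzᵢKᵢ = 1.116 > 1 and Σzᵢ/Kᵢ = 1.829 > 1, so g(0) = 0.116 > 0 and g(1) = -0.829 < 0.
Iterate (Newton) starting at β = 0.5:
  β = 0.500: g = -0.2238, g' = -0.715 → β = 0.187
  β = 0.187: g = -0.0168, g' = -0.658 → β = 0.162
Converged at β = 0.162.
Then V = β·F = 0.1618·320.8 = 51.9 mol/h and L = F − V = 268.9 mol/h.

L = 268.9 mol/h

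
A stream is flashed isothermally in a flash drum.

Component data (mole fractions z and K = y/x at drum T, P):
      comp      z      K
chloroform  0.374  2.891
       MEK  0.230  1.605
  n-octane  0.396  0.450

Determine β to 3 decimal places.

β = 0.778

Rachford–Rice: g(β) = Σ zᵢ(Kᵢ−1)/(1+β(Kᵢ−1)) = 0.
Feasibility: ΣzᵢKᵢ = 1.629, Σzᵢ/Kᵢ = 1.153 — both > 1, two phases present.
Newton iteration, β⁰ = 0.49:
  β = 0.490: g = 0.1763, g' = -0.635 → β = 0.768
  β = 0.768: g = 0.0065, g' = -0.621 → β = 0.778
Converged at β = 0.778.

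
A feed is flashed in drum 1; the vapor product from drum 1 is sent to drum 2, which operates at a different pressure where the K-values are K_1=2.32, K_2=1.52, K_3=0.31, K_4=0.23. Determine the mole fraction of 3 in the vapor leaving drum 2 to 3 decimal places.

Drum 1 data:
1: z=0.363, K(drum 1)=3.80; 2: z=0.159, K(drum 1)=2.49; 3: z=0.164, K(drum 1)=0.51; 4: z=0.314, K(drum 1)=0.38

y_3 (drum 2) = 0.065

Drum 1:
Let ψ₁ = V/F and solve Σ zᵢ(Kᵢ−1)/(1+ψ₁(Kᵢ−1)) = 0.
Check two-phase: ΣzᵢKᵢ = 1.978 > 1 and Σzᵢ/Kᵢ = 1.307 > 1, so g(0) = 0.978 > 0 and g(1) = -0.307 < 0.
Newton iteration, ψ₁⁰ = 0.5:
  ψ₁ = 0.500: g = 0.1707, g' = -0.933 → ψ₁ = 0.683
  ψ₁ = 0.683: g = 0.0079, g' = -0.874 → ψ₁ = 0.692
Converged at ψ₁ = 0.692.
Drum-1 compositions:
  1: x = 0.124, y = 0.470
  2: x = 0.078, y = 0.195
  3: x = 0.248, y = 0.127
  4: x = 0.550, y = 0.209
Drum-2 feed = drum-1 vapor: z₂ = (0.4695, 0.1949, 0.1266, 0.2090).
Drum 2:
Material balance + equilibrium reduce to Σ zᵢ(Kᵢ−1)/(1+ψ₂(Kᵢ−1)) = 0.
g(0) = ΣzᵢKᵢ − 1 = 0.473 and g(1) = 1 − Σzᵢ/Kᵢ = -0.648, so a root lies in (0, 1).
Iterate (Newton) starting at ψ₂ = 0.5:
  ψ₂ = 0.500: g = 0.0588, g' = -0.798 → ψ₂ = 0.574
  ψ₂ = 0.574: g = -0.0020, g' = -0.859 → ψ₂ = 0.571
Converged at ψ₂ = 0.571.
  1: x = 0.268, y = 0.621
  2: x = 0.150, y = 0.228
  3: x = 0.209, y = 0.065
  4: x = 0.373, y = 0.086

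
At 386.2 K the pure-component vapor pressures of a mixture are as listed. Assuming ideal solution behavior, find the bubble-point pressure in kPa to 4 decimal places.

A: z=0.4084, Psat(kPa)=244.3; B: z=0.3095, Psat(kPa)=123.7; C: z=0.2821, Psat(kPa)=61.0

At the bubble point ψ → 0, so ΣzᵢKᵢ = 1 with Kᵢ = Pᵢˢᵃᵗ/P ⇒ P = ΣzᵢPᵢˢᵃᵗ.
P = 0.4084·244.3 + 0.3095·123.7 + 0.2821·61.0 = 155.2654 kPa

Pbub = 155.2654 kPa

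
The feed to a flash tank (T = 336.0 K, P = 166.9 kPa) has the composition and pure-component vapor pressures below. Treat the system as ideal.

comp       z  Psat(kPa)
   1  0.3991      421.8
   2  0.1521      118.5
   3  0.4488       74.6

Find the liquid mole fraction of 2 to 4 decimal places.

Raoult's law: Kᵢ = Pᵢˢᵃᵗ/P = Pᵢˢᵃᵗ/166.9.
  K_1 = 421.8/166.9 = 2.527262, K_2 = 118.5/166.9 = 0.710006, K_3 = 74.6/166.9 = 0.446974
Material balance + equilibrium reduce to Σ zᵢ(Kᵢ−1)/(1+V/F(Kᵢ−1)) = 0.
Feasibility: ΣzᵢKᵢ = 1.3172, Σzᵢ/Kᵢ = 1.3762 — both > 1, two phases present.
Newton iteration, V/F⁰ = 0.5:
  V/F = 0.5000: g = -0.04904, g' = -0.5790 → V/F = 0.4153
  V/F = 0.4153: g = 0.00061, g' = -0.5964 → V/F = 0.4163
Converged at V/F = 0.4163.
Compositions from xᵢ = zᵢ/(1+V/F(Kᵢ−1)), yᵢ = Kᵢxᵢ:
  1: x = 0.2440, y = 0.6166
  2: x = 0.1730, y = 0.1228
  3: x = 0.5830, y = 0.2606

x_2 = 0.1730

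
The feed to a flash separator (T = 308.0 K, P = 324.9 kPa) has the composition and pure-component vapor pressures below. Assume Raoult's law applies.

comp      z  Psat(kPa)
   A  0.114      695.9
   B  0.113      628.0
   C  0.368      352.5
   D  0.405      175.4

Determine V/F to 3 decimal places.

Raoult's law: Kᵢ = Pᵢˢᵃᵗ/P = Pᵢˢᵃᵗ/324.9.
  K_A = 695.9/324.9 = 2.14189, K_B = 628.0/324.9 = 1.93290, K_C = 352.5/324.9 = 1.08495, K_D = 175.4/324.9 = 0.53986
Rachford–Rice: g(V/F) = Σ zᵢ(Kᵢ−1)/(1+V/F(Kᵢ−1)) = 0.
Check two-phase: ΣzᵢKᵢ = 1.080 > 1 and Σzᵢ/Kᵢ = 1.201 > 1, so g(0) = 0.080 > 0 and g(1) = -0.201 < 0.
Iterate (Newton) starting at V/F = 0.5:
  V/F = 0.500: g = -0.0573, g' = -0.253 → V/F = 0.274
  V/F = 0.274: g = 0.0005, g' = -0.263 → V/F = 0.276
Converged at V/F = 0.276.

V/F = 0.276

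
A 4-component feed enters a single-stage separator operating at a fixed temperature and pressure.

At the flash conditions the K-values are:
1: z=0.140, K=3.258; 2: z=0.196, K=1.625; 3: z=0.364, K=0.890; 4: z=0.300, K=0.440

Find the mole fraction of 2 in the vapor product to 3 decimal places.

Rachford–Rice: g(ψ) = Σ zᵢ(Kᵢ−1)/(1+ψ(Kᵢ−1)) = 0.
g(0) = ΣzᵢKᵢ − 1 = 0.231 and g(1) = 1 − Σzᵢ/Kᵢ = -0.254, so a root lies in (0, 1).
Iterate (Newton) starting at ψ = 0.55:
  ψ = 0.550: g = -0.0532, g' = -0.386 → ψ = 0.412
  ψ = 0.412: g = 0.0008, g' = -0.404 → ψ = 0.414
Converged at ψ = 0.414.
Compositions from xᵢ = zᵢ/(1+ψ(Kᵢ−1)), yᵢ = Kᵢxᵢ:
  1: x = 0.072, y = 0.236
  2: x = 0.156, y = 0.253
  3: x = 0.381, y = 0.339
  4: x = 0.391, y = 0.172

y_2 = 0.253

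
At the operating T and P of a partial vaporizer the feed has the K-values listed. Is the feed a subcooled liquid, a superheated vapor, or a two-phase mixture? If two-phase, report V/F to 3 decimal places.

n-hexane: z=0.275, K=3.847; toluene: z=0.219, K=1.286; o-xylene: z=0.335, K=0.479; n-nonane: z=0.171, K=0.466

two-phase, V/F = 0.527

ΣzᵢKᵢ = 1.580; Σzᵢ/Kᵢ = 1.308.
Both exceed 1, so a two-phase solution exists.
Iterate (Newton) starting at ψ = 0.5:
  ψ = 0.500: g = 0.0173, g' = -0.650 → ψ = 0.527
Converged at ψ = 0.527.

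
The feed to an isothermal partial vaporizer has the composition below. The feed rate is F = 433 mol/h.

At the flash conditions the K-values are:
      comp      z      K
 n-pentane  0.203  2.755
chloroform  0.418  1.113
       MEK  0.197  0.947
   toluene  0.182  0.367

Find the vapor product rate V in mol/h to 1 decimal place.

Rachford–Rice: g(V/F) = Σ zᵢ(Kᵢ−1)/(1+V/F(Kᵢ−1)) = 0.
Check two-phase: ΣzᵢKᵢ = 1.278 > 1 and Σzᵢ/Kᵢ = 1.153 > 1, so g(0) = 0.278 > 0 and g(1) = -0.153 < 0.
Newton iteration, V/F⁰ = 0.65:
  V/F = 0.650: g = 0.0039, g' = -0.352 → V/F = 0.661
Converged at V/F = 0.661.
Then V = V/F·F = 0.6609·433 = 286.2 mol/h and L = F − V = 146.8 mol/h.

V = 286.2 mol/h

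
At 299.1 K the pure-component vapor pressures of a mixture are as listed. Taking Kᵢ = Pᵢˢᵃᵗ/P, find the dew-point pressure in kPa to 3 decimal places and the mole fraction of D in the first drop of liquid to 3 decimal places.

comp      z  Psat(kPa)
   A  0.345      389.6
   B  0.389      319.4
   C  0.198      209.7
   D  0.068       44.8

At the dew point ψ → 1, so Σzᵢ/Kᵢ = 1 with Kᵢ = Pᵢˢᵃᵗ/P ⇒ 1/P = Σzᵢ/Pᵢˢᵃᵗ.
1/P = 0.345/389.6 + 0.389/319.4 + 0.198/209.7 + 0.068/44.8 = 0.004565 ⇒ P = 219.034 kPa
xᵢ = zᵢP/Pᵢˢᵃᵗ ⇒ x_D = 0.068·219.034/44.8 = 0.332

Pdew = 219.034 kPa, x_D = 0.332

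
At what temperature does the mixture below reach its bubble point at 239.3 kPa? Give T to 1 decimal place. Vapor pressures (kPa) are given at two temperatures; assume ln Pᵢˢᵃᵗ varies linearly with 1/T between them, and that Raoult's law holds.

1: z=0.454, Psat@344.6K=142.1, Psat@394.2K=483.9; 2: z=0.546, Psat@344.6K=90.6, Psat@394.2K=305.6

T = 373.1 K

Bubble-point temperature: ΣzᵢPᵢˢᵃᵗ(T) = P. Interpolate ln Pᵢˢᵃᵗ = aᵢ + bᵢ/T.
  T = 344.6 K: ΣzᵢPᵢˢᵃᵗ = 113.98 kPa
  T = 394.2 K: ΣzᵢPᵢˢᵃᵗ = 386.55 kPa
  T = 369.4 K: ΣzᵢPᵢˢᵃᵗ = 218.69 kPa
  T = 381.8 K: ΣzᵢPᵢˢᵃᵗ = 293.45 kPa
  T = 375.6 K: ΣzᵢPᵢˢᵃᵗ = 253.94 kPa
  T = 372.5 K: ΣzᵢPᵢˢᵃᵗ = 235.80 kPa
  T = 374.1 K: ΣzᵢPᵢˢᵃᵗ = 245.03 kPa
Interpolating between 372.5 K and 374.1 K gives T ≈ 373.1 K.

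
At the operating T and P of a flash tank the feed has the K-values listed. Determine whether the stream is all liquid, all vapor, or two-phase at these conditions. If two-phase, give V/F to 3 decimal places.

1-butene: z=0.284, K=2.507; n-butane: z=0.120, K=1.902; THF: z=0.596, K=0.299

two-phase, V/F = 0.124

ΣzᵢKᵢ = 1.118; Σzᵢ/Kᵢ = 2.170.
Both exceed 1, so a two-phase solution exists.
Iterate (Newton) starting at ψ = 0.54:
  ψ = 0.540: g = -0.3635, g' = -0.999 → ψ = 0.176
  ψ = 0.176: g = -0.0449, g' = -0.857 → ψ = 0.124
Converged at ψ = 0.124.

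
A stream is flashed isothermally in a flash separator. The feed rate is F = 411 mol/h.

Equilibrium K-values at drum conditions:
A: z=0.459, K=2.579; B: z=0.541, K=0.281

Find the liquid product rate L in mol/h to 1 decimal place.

Rachford–Rice: g(ψ) = Σ zᵢ(Kᵢ−1)/(1+ψ(Kᵢ−1)) = 0.
Check two-phase: ΣzᵢKᵢ = 1.336 > 1 and Σzᵢ/Kᵢ = 2.103 > 1, so g(0) = 0.336 > 0 and g(1) = -1.103 < 0.
Iterate (Newton) starting at ψ = 0.5:
  ψ = 0.500: g = -0.2023, g' = -1.039 → ψ = 0.305
  ψ = 0.305: g = -0.0094, g' = -0.980 → ψ = 0.296
Converged at ψ = 0.296.
Then V = ψ·F = 0.2958·411 = 121.6 mol/h and L = F − V = 289.4 mol/h.

L = 289.4 mol/h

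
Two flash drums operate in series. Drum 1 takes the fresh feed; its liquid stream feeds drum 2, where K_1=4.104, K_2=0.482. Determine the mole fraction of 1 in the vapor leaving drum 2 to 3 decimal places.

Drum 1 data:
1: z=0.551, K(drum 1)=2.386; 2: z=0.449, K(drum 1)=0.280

y_1 (drum 2) = 0.587

Drum 1:
Rachford–Rice: g(ψ₁) = Σ zᵢ(Kᵢ−1)/(1+ψ₁(Kᵢ−1)) = 0.
g(0) = ΣzᵢKᵢ − 1 = 0.440 and g(1) = 1 − Σzᵢ/Kᵢ = -0.835, so a root lies in (0, 1).
Iterate (Newton) starting at ψ₁ = 0.5:
  ψ₁ = 0.500: g = -0.0540, g' = -0.938 → ψ₁ = 0.442
  ψ₁ = 0.442: g = -0.0009, g' = -0.908 → ψ₁ = 0.441
Converged at ψ₁ = 0.441.
Drum-1 compositions:
  1: x = 0.342, y = 0.816
  2: x = 0.658, y = 0.184
Drum-2 feed = drum-1 liquid: z₂ = (0.3419, 0.6581).
Drum 2:
Material balance + equilibrium reduce to Σ zᵢ(Kᵢ−1)/(1+ψ₂(Kᵢ−1)) = 0.
Feasibility: ΣzᵢKᵢ = 1.720, Σzᵢ/Kᵢ = 1.449 — both > 1, two phases present.
Newton–Raphson from ψ₂ = 0.35:
  ψ₂ = 0.350: g = 0.0922, g' = -1.020 → ψ₂ = 0.440
  ψ₂ = 0.440: g = 0.0067, g' = -0.884 → ψ₂ = 0.448
Converged at ψ₂ = 0.448.
  1: x = 0.143, y = 0.587
  2: x = 0.857, y = 0.413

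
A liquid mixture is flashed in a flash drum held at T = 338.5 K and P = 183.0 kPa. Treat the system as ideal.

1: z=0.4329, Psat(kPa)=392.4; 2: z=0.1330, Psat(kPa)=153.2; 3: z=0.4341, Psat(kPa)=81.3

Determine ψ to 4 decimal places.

ψ = 0.4131

Raoult's law: Kᵢ = Pᵢˢᵃᵗ/P = Pᵢˢᵃᵗ/183.0.
  K_1 = 392.4/183.0 = 2.144262, K_2 = 153.2/183.0 = 0.837158, K_3 = 81.3/183.0 = 0.444262
Material balance + equilibrium reduce to Σ zᵢ(Kᵢ−1)/(1+ψ(Kᵢ−1)) = 0.
g(0) = ΣzᵢKᵢ − 1 = 0.2324 and g(1) = 1 − Σzᵢ/Kᵢ = -0.3379, so a root lies in (0, 1).
Newton iteration, ψ⁰ = 0.36:
  ψ = 0.3600: g = 0.02624, g' = -0.4978 → ψ = 0.4127
  ψ = 0.4127: g = 0.00019, g' = -0.4913 → ψ = 0.4131
Converged at ψ = 0.4131.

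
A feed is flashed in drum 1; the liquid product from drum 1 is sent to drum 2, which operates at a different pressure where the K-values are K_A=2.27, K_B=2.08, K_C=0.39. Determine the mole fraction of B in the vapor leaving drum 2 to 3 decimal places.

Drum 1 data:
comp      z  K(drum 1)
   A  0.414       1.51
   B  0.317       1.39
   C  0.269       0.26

y_B (drum 2) = 0.327

Drum 1:
Rachford–Rice: g(ψ₁) = Σ zᵢ(Kᵢ−1)/(1+ψ₁(Kᵢ−1)) = 0.
Feasibility: ΣzᵢKᵢ = 1.136, Σzᵢ/Kᵢ = 1.537 — both > 1, two phases present.
Iterate (Newton) starting at ψ₁ = 0.5:
  ψ₁ = 0.500: g = -0.0443, g' = -0.473 → ψ₁ = 0.406
  ψ₁ = 0.406: g = -0.0031, g' = -0.411 → ψ₁ = 0.399
Converged at ψ₁ = 0.399.
Drum-1 compositions:
  A: x = 0.344, y = 0.519
  B: x = 0.274, y = 0.381
  C: x = 0.382, y = 0.099
Drum-2 feed = drum-1 liquid: z₂ = (0.3440, 0.2743, 0.3817).
Drum 2:
Rachford–Rice: g(ψ₂) = Σ zᵢ(Kᵢ−1)/(1+ψ₂(Kᵢ−1)) = 0.
Check two-phase: ΣzᵢKᵢ = 1.500 > 1 and Σzᵢ/Kᵢ = 1.262 > 1, so g(0) = 0.500 > 0 and g(1) = -0.262 < 0.
Newton–Raphson from ψ₂ = 0.5:
  ψ₂ = 0.500: g = 0.1246, g' = -0.636 → ψ₂ = 0.696
  ψ₂ = 0.696: g = -0.0034, g' = -0.689 → ψ₂ = 0.691
Converged at ψ₂ = 0.691.
  A: x = 0.183, y = 0.416
  B: x = 0.157, y = 0.327
  C: x = 0.660, y = 0.257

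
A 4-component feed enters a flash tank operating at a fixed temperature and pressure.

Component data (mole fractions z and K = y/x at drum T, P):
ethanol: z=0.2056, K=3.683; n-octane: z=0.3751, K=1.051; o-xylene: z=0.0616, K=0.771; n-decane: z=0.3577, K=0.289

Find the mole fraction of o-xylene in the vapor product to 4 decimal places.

y_o-xylene = 0.0508

Newton–Raphson from V/F = 0.5:
  V/F = 0.5000: g = -0.15630, g' = -0.7103 → V/F = 0.2800
  V/F = 0.2800: g = 0.00127, g' = -0.7691 → V/F = 0.2816
Converged at V/F = 0.2816.
Compositions from xᵢ = zᵢ/(1+V/F(Kᵢ−1)), yᵢ = Kᵢxᵢ:
  ethanol: x = 0.1171, y = 0.4313
  n-octane: x = 0.3698, y = 0.3886
  o-xylene: x = 0.0658, y = 0.0508
  n-decane: x = 0.4473, y = 0.1293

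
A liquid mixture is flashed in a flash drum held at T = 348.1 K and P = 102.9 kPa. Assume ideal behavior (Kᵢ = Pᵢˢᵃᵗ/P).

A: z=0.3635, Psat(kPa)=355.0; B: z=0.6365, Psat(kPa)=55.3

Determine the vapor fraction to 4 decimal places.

Raoult's law: Kᵢ = Pᵢˢᵃᵗ/P = Pᵢˢᵃᵗ/102.9.
  K_A = 355.0/102.9 = 3.449951, K_B = 55.3/102.9 = 0.537415
Let ψ = V/F and solve Σ zᵢ(Kᵢ−1)/(1+ψ(Kᵢ−1)) = 0.
g(0) = ΣzᵢKᵢ − 1 = 0.5961 and g(1) = 1 − Σzᵢ/Kᵢ = -0.2897, so a root lies in (0, 1).
Binary case is linear: z₁(K₁−1)(1+ψ(K₂−1)) + z₂(K₂−1)(1+ψ(K₁−1)) = 0
⇒ ψ = [z₁(K₁−1)+z₂(K₂−1)] / [−(K₁−1)(K₂−1)] = 0.59612/1.13331 = 0.5260

ψ = 0.5260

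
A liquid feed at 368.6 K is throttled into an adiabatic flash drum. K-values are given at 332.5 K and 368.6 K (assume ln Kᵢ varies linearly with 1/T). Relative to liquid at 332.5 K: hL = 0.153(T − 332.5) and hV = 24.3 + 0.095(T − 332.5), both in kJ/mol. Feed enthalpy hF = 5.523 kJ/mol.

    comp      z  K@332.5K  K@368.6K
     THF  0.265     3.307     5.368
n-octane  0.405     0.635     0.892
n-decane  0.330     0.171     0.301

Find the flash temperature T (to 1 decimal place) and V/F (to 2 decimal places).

T = 338.3 K, V/F = 0.19

Adiabatic flash: solve Rachford–Rice at each trial T, then check hF = ψ·hV(T) + (1−ψ)·hL(T).
  T = 332.5 K: K = (3.307, 0.635, 0.171), RR gives ψ = 0.137, H_out = 3.336 kJ/mol
  T = 368.6 K: K = (5.368, 0.892, 0.301), RR gives ψ = 0.459, H_out = 15.705 kJ/mol
  T = 350.6 K: K = (4.269, 0.760, 0.230), RR gives ψ = 0.302, H_out = 9.792 kJ/mol
  T = 341.6 K: K = (3.773, 0.696, 0.199), RR gives ψ = 0.224, H_out = 6.706 kJ/mol
  T = 337.1 K: K = (3.538, 0.666, 0.185), RR gives ψ = 0.182, H_out = 5.081 kJ/mol
  T = 339.4 K: K = (3.657, 0.681, 0.192), RR gives ψ = 0.204, H_out = 5.920 kJ/mol
Linear interpolation between T = 337.1 (H_out = 5.081) and T = 339.4 (H_out = 5.920) on hF = 5.523 gives T ≈ 338.3 K, at which ψ = 0.19.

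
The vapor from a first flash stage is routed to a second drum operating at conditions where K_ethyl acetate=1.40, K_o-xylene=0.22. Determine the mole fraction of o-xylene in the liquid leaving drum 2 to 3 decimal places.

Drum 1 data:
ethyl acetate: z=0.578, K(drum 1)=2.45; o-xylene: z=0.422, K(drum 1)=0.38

x_o-xylene (drum 2) = 0.339

Drum 1:
Let ψ₁ = V/F and solve Σ zᵢ(Kᵢ−1)/(1+ψ₁(Kᵢ−1)) = 0.
Check two-phase: ΣzᵢKᵢ = 1.576 > 1 and Σzᵢ/Kᵢ = 1.346 > 1, so g(0) = 0.576 > 0 and g(1) = -0.346 < 0.
Binary case is linear: z₁(K₁−1)(1+ψ₁(K₂−1)) + z₂(K₂−1)(1+ψ₁(K₁−1)) = 0
⇒ ψ₁ = [z₁(K₁−1)+z₂(K₂−1)] / [−(K₁−1)(K₂−1)] = 0.5765/0.8990 = 0.641
Drum-1 compositions:
  ethyl acetate: x = 0.300, y = 0.734
  o-xylene: x = 0.700, y = 0.266
Drum-2 feed = drum-1 vapor: z₂ = (0.7338, 0.2662).
Drum 2:
Rachford–Rice: g(ψ₂) = Σ zᵢ(Kᵢ−1)/(1+ψ₂(Kᵢ−1)) = 0.
Feasibility: ΣzᵢKᵢ = 1.086, Σzᵢ/Kᵢ = 1.734 — both > 1, two phases present.
Binary case is linear: z₁(K₁−1)(1+ψ₂(K₂−1)) + z₂(K₂−1)(1+ψ₂(K₁−1)) = 0
⇒ ψ₂ = [z₁(K₁−1)+z₂(K₂−1)] / [−(K₁−1)(K₂−1)] = 0.0859/0.3120 = 0.275
  ethyl acetate: x = 0.661, y = 0.925
  o-xylene: x = 0.339, y = 0.075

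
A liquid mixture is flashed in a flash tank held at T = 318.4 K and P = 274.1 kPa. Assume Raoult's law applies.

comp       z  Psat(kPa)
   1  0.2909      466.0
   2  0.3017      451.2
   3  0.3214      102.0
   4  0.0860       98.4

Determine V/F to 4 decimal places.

Raoult's law: Kᵢ = Pᵢˢᵃᵗ/P = Pᵢˢᵃᵗ/274.1.
  K_1 = 466.0/274.1 = 1.700109, K_2 = 451.2/274.1 = 1.646115, K_3 = 102.0/274.1 = 0.372127, K_4 = 98.4/274.1 = 0.358993
Rachford–Rice: g(V/F) = Σ zᵢ(Kᵢ−1)/(1+V/F(Kᵢ−1)) = 0.
g(0) = ΣzᵢKᵢ − 1 = 0.1417 and g(1) = 1 − Σzᵢ/Kᵢ = -0.4576, so a root lies in (0, 1).
Newton–Raphson from V/F = 0.5:
  V/F = 0.5000: g = -0.07708, g' = -0.4959 → V/F = 0.3446
  V/F = 0.3446: g = -0.00475, g' = -0.4413 → V/F = 0.3338
Converged at V/F = 0.3338.

V/F = 0.3338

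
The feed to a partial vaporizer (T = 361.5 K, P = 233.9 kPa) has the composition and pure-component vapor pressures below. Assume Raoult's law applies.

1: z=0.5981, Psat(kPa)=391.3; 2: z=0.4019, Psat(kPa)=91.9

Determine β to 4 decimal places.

Raoult's law: Kᵢ = Pᵢˢᵃᵗ/P = Pᵢˢᵃᵗ/233.9.
  K_1 = 391.3/233.9 = 1.672937, K_2 = 91.9/233.9 = 0.392903
Newton iteration, β⁰ = 0.35:
  β = 0.3500: g = 0.01593, g' = -0.4163 → β = 0.3883
  β = 0.3883: g = -0.00014, g' = -0.4238 → β = 0.3879
Converged at β = 0.3879.

β = 0.3879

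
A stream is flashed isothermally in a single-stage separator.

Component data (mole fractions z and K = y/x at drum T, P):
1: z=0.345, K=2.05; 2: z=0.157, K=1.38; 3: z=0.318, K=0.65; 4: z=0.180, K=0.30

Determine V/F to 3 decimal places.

Material balance + equilibrium reduce to Σ zᵢ(Kᵢ−1)/(1+V/F(Kᵢ−1)) = 0.
Feasibility: ΣzᵢKᵢ = 1.185, Σzᵢ/Kᵢ = 1.371 — both > 1, two phases present.
Newton–Raphson from V/F = 0.5:
  V/F = 0.500: g = -0.0411, g' = -0.446 → V/F = 0.408
  V/F = 0.408: g = -0.0009, g' = -0.429 → V/F = 0.406
Converged at V/F = 0.406.

V/F = 0.406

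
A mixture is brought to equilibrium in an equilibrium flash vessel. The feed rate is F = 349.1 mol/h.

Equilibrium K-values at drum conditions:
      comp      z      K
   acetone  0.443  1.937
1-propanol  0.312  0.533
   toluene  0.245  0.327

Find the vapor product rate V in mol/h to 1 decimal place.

V = 68.7 mol/h

Material balance + equilibrium reduce to Σ zᵢ(Kᵢ−1)/(1+V/F(Kᵢ−1)) = 0.
g(0) = ΣzᵢKᵢ − 1 = 0.105 and g(1) = 1 − Σzᵢ/Kᵢ = -0.563, so a root lies in (0, 1).
Newton–Raphson from V/F = 0.5:
  V/F = 0.500: g = -0.1559, g' = -0.548 → V/F = 0.216
  V/F = 0.216: g = -0.0095, g' = -0.505 → V/F = 0.197
Converged at V/F = 0.197.
Then V = V/F·F = 0.1967·349.1 = 68.7 mol/h and L = F − V = 280.4 mol/h.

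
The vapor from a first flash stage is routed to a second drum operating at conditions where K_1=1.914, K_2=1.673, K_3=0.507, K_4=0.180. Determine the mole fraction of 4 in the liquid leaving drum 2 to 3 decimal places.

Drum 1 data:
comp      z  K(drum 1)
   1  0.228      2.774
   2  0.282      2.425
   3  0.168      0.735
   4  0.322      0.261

x_4 (drum 2) = 0.314

Drum 1:
Let ψ₁ = V/F and solve Σ zᵢ(Kᵢ−1)/(1+ψ₁(Kᵢ−1)) = 0.
Feasibility: ΣzᵢKᵢ = 1.524, Σzᵢ/Kᵢ = 1.661 — both > 1, two phases present.
Newton iteration, ψ₁⁰ = 0.47:
  ψ₁ = 0.470: g = 0.0458, g' = -0.847 → ψ₁ = 0.524
Converged at ψ₁ = 0.524.
Drum-1 compositions:
  1: x = 0.118, y = 0.328
  2: x = 0.162, y = 0.392
  3: x = 0.195, y = 0.143
  4: x = 0.525, y = 0.137
Drum-2 feed = drum-1 vapor: z₂ = (0.3279, 0.3916, 0.1434, 0.1371).
Drum 2:
Rachford–Rice: g(ψ₂) = Σ zᵢ(Kᵢ−1)/(1+ψ₂(Kᵢ−1)) = 0.
g(0) = ΣzᵢKᵢ − 1 = 0.380 and g(1) = 1 − Σzᵢ/Kᵢ = -0.450, so a root lies in (0, 1).
Newton iteration, ψ₂⁰ = 0.67:
  ψ₂ = 0.670: g = 0.0125, g' = -0.721 → ψ₂ = 0.687
Converged at ψ₂ = 0.687.
  1: x = 0.201, y = 0.386
  2: x = 0.268, y = 0.448
  3: x = 0.217, y = 0.110
  4: x = 0.314, y = 0.057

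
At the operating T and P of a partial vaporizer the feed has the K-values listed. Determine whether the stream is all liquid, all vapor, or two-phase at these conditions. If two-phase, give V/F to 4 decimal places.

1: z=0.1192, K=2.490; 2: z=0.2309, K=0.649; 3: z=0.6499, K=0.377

all liquid

ΣzᵢKᵢ = 0.6917; Σzᵢ/Kᵢ = 2.1275.
Since ΣzᵢKᵢ < 1 the mixture is below its bubble point — single liquid phase.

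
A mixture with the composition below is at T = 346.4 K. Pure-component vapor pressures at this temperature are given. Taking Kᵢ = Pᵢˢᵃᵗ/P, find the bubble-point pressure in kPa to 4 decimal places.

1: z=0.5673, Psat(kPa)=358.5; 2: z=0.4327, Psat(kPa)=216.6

Pbub = 297.0999 kPa

At the bubble point ψ → 0, so ΣzᵢKᵢ = 1 with Kᵢ = Pᵢˢᵃᵗ/P ⇒ P = ΣzᵢPᵢˢᵃᵗ.
P = 0.5673·358.5 + 0.4327·216.6 = 297.0999 kPa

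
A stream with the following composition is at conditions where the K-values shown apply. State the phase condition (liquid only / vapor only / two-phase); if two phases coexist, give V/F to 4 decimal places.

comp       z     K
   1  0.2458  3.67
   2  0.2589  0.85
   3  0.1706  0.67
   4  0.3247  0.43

two-phase, V/F = 0.3552

ΣzᵢKᵢ = 1.3761; Σzᵢ/Kᵢ = 1.3813.
Both exceed 1, so a two-phase solution exists.
Material balance + equilibrium reduce to Σ zᵢ(Kᵢ−1)/(1+ψ(Kᵢ−1)) = 0.
Newton iteration, ψ⁰ = 0.5:
  ψ = 0.5000: g = -0.08719, g' = -0.5612 → ψ = 0.3446
  ψ = 0.3446: g = 0.00699, g' = -0.6688 → ψ = 0.3551
  ψ = 0.3551: g = 0.00006, g' = -0.6579 → ψ = 0.3552
Converged at ψ = 0.3552.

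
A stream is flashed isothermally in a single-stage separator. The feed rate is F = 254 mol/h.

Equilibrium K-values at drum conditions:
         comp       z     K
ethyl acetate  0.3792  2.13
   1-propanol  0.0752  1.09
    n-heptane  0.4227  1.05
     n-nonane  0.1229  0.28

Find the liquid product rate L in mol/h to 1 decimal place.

L = 30.5 mol/h

Let ψ = V/F and solve Σ zᵢ(Kᵢ−1)/(1+ψ(Kᵢ−1)) = 0.
Feasibility: ΣzᵢKᵢ = 1.3679, Σzᵢ/Kᵢ = 1.0885 — both > 1, two phases present.
Newton iteration, ψ⁰ = 0.5:
  ψ = 0.5000: g = 0.16263, g' = -0.3548 → ψ = 0.9584
  ψ = 0.9584: g = -0.05336, g' = -0.7762 → ψ = 0.8896
  ψ = 0.8896: g = -0.00598, g' = -0.6150 → ψ = 0.8799
  ψ = 0.8799: g = -0.00009, g' = -0.5976 → ψ = 0.8798
Converged at ψ = 0.8798.
Then V = ψ·F = 0.8798·254 = 223.5 mol/h and L = F − V = 30.5 mol/h.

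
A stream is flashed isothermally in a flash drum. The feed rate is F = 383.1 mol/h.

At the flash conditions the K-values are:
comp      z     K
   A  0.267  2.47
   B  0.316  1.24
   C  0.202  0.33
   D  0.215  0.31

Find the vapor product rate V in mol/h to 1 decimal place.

Material balance + equilibrium reduce to Σ zᵢ(Kᵢ−1)/(1+ψ(Kᵢ−1)) = 0.
Feasibility: ΣzᵢKᵢ = 1.185, Σzᵢ/Kᵢ = 1.669 — both > 1, two phases present.
Newton–Raphson from ψ = 0.5:
  ψ = 0.500: g = -0.1361, g' = -0.650 → ψ = 0.291
  ψ = 0.291: g = -0.0077, g' = -0.599 → ψ = 0.278
Converged at ψ = 0.278.
Then V = ψ·F = 0.2777·383.1 = 106.4 mol/h and L = F − V = 276.7 mol/h.

V = 106.4 mol/h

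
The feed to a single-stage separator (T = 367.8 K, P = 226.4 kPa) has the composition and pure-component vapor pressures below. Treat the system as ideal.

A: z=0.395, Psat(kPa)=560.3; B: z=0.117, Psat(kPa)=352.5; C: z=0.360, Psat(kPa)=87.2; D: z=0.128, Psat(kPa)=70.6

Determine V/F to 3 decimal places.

Raoult's law: Kᵢ = Pᵢˢᵃᵗ/P = Pᵢˢᵃᵗ/226.4.
  K_A = 560.3/226.4 = 2.47482, K_B = 352.5/226.4 = 1.55698, K_C = 87.2/226.4 = 0.38516, K_D = 70.6/226.4 = 0.31184
Iterate (Newton) starting at V/F = 0.5:
  V/F = 0.500: g = -0.0676, g' = -0.731 → V/F = 0.408
  V/F = 0.408: g = -0.0008, g' = -0.719 → V/F = 0.406
Converged at V/F = 0.406.

V/F = 0.406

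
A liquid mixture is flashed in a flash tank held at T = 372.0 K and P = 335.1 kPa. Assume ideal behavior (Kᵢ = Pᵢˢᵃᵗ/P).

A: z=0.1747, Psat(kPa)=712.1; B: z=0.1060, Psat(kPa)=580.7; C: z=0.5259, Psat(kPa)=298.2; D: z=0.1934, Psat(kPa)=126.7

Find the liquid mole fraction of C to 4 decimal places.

x_C = 0.5445

Raoult's law: Kᵢ = Pᵢˢᵃᵗ/P = Pᵢˢᵃᵗ/335.1.
  K_A = 712.1/335.1 = 2.125037, K_B = 580.7/335.1 = 1.732916, K_C = 298.2/335.1 = 0.889884, K_D = 126.7/335.1 = 0.378096
Rachford–Rice: g(ψ) = Σ zᵢ(Kᵢ−1)/(1+ψ(Kᵢ−1)) = 0.
Feasibility: ΣzᵢKᵢ = 1.0960, Σzᵢ/Kᵢ = 1.2459 — both > 1, two phases present.
Iterate (Newton) starting at ψ = 0.63:
  ψ = 0.6300: g = -0.09182, g' = -0.3120 → ψ = 0.3357
  ψ = 0.3357: g = -0.00713, g' = -0.2795 → ψ = 0.3102
Converged at ψ = 0.3102.
Compositions from xᵢ = zᵢ/(1+ψ(Kᵢ−1)), yᵢ = Kᵢxᵢ:
  A: x = 0.1295, y = 0.2752
  B: x = 0.0864, y = 0.1497
  C: x = 0.5445, y = 0.4845
  D: x = 0.2396, y = 0.0906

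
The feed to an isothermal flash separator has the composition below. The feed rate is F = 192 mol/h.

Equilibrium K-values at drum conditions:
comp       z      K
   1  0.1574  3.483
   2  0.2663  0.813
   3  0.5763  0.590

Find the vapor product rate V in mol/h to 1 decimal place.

Rachford–Rice: g(β) = Σ zᵢ(Kᵢ−1)/(1+β(Kᵢ−1)) = 0.
g(0) = ΣzᵢKᵢ − 1 = 0.1047 and g(1) = 1 − Σzᵢ/Kᵢ = -0.3495, so a root lies in (0, 1).
Newton iteration, β⁰ = 0.5:
  β = 0.5000: g = -0.17779, g' = -0.3578 → β = 0.0030
  β = 0.0030: g = 0.10148, g' = -1.0623 → β = 0.0986
  β = 0.0986: g = 0.01701, g' = -0.7412 → β = 0.1215
  β = 0.1215: g = 0.00060, g' = -0.6897 → β = 0.1224
Converged at β = 0.1224.
Then V = β·F = 0.1224·192 = 23.5 mol/h and L = F − V = 168.5 mol/h.

V = 23.5 mol/h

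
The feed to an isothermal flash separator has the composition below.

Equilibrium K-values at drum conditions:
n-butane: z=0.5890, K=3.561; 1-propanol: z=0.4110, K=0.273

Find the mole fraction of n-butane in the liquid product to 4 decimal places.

Let β = V/F and solve Σ zᵢ(Kᵢ−1)/(1+β(Kᵢ−1)) = 0.
Feasibility: ΣzᵢKᵢ = 2.2096, Σzᵢ/Kᵢ = 1.6709 — both > 1, two phases present.
Newton iteration, β⁰ = 0.47:
  β = 0.4700: g = 0.23062, g' = -1.2967 → β = 0.6478
  β = 0.6478: g = 0.00245, g' = -1.3225 → β = 0.6497
Converged at β = 0.6497.
Compositions from xᵢ = zᵢ/(1+β(Kᵢ−1)), yᵢ = Kᵢxᵢ:
  n-butane: x = 0.2211, y = 0.7874
  1-propanol: x = 0.7789, y = 0.2126

x_n-butane = 0.2211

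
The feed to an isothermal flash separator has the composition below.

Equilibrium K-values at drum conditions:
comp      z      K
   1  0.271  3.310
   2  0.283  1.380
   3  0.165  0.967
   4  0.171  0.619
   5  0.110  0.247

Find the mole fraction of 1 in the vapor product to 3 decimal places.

y_1 = 0.317

Newton iteration, V/F⁰ = 0.45:
  V/F = 0.450: g = 0.1893, g' = -0.556 → V/F = 0.790
  V/F = 0.790: g = 0.0009, g' = -0.637 → V/F = 0.792
Converged at V/F = 0.792.
Compositions from xᵢ = zᵢ/(1+V/F(Kᵢ−1)), yᵢ = Kᵢxᵢ:
  1: x = 0.096, y = 0.317
  2: x = 0.218, y = 0.300
  3: x = 0.169, y = 0.164
  4: x = 0.245, y = 0.152
  5: x = 0.272, y = 0.067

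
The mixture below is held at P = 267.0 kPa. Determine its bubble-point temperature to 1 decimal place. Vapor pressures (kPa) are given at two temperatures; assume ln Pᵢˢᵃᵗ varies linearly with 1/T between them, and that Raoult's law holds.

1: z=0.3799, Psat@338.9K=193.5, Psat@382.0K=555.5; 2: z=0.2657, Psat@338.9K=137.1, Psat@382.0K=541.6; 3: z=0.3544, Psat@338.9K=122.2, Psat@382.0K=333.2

Bubble-point temperature: ΣzᵢPᵢˢᵃᵗ(T) = P. Interpolate ln Pᵢˢᵃᵗ = aᵢ + bᵢ/T.
  T = 338.9 K: ΣzᵢPᵢˢᵃᵗ = 153.25 kPa
  T = 382.0 K: ΣzᵢPᵢˢᵃᵗ = 473.02 kPa
  T = 360.4 K: ΣzᵢPᵢˢᵃᵗ = 277.31 kPa
  T = 349.6 K: ΣzᵢPᵢˢᵃᵗ = 207.59 kPa
  T = 355.0 K: ΣzᵢPᵢˢᵃᵗ = 240.41 kPa
  T = 357.7 K: ΣzᵢPᵢˢᵃᵗ = 258.33 kPa
  T = 359.0 K: ΣzᵢPᵢˢᵃᵗ = 267.33 kPa
Interpolating between 357.7 K and 359.0 K gives T ≈ 359.0 K.

T = 359.0 K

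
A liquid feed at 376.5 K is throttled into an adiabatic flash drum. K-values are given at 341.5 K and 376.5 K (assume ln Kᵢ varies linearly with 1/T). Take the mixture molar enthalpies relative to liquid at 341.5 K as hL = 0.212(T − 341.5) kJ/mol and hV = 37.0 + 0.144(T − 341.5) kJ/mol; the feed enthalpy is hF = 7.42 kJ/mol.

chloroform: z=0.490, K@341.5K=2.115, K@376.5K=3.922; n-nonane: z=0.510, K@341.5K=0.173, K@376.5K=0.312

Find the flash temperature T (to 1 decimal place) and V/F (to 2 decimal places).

Adiabatic flash: solve Rachford–Rice at each trial T, then check hF = ψ·hV(T) + (1−ψ)·hL(T).
  T = 341.5 K: K = (2.115, 0.173), RR gives ψ = 0.135, H_out = 4.999 kJ/mol
  T = 376.5 K: K = (3.922, 0.312), RR gives ψ = 0.538, H_out = 26.034 kJ/mol
  T = 359.0 K: K = (2.924, 0.236), RR gives ψ = 0.376, H_out = 17.175 kJ/mol
  T = 350.2 K: K = (2.494, 0.203), RR gives ψ = 0.273, H_out = 11.791 kJ/mol
  T = 345.9 K: K = (2.301, 0.188), RR gives ψ = 0.211, H_out = 8.686 kJ/mol
  T = 343.7 K: K = (2.207, 0.180), RR gives ψ = 0.175, H_out = 6.919 kJ/mol
Linear interpolation between T = 343.7 (H_out = 6.919) and T = 345.9 (H_out = 8.686) on hF = 7.42 gives T ≈ 344.3 K, at which ψ = 0.19.

T = 344.3 K, V/F = 0.19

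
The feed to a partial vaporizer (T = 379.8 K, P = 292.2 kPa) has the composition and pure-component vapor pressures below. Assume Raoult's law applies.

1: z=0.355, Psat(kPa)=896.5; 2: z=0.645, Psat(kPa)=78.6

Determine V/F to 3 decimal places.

V/F = 0.174

Raoult's law: Kᵢ = Pᵢˢᵃᵗ/P = Pᵢˢᵃᵗ/292.2.
  K_1 = 896.5/292.2 = 3.06810, K_2 = 78.6/292.2 = 0.26899
Material balance + equilibrium reduce to Σ zᵢ(Kᵢ−1)/(1+V/F(Kᵢ−1)) = 0.
g(0) = ΣzᵢKᵢ − 1 = 0.263 and g(1) = 1 − Σzᵢ/Kᵢ = -1.514, so a root lies in (0, 1).
Binary case is linear: z₁(K₁−1)(1+V/F(K₂−1)) + z₂(K₂−1)(1+V/F(K₁−1)) = 0
⇒ V/F = [z₁(K₁−1)+z₂(K₂−1)] / [−(K₁−1)(K₂−1)] = 0.2627/1.5118 = 0.174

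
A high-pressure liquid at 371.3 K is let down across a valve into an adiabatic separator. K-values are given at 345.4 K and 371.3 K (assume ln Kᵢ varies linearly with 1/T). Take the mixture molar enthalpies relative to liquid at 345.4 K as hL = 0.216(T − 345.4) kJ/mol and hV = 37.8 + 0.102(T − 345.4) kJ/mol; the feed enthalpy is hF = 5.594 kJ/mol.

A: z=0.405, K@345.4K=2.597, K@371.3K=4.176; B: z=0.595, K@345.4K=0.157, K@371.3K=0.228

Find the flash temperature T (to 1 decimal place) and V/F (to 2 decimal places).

T = 347.6 K, V/F = 0.14

Adiabatic flash: solve Rachford–Rice at each trial T, then check hF = ψ·hV(T) + (1−ψ)·hL(T).
  T = 345.4 K: K = (2.597, 0.157), RR gives ψ = 0.108, H_out = 4.077 kJ/mol
  T = 371.3 K: K = (4.176, 0.228), RR gives ψ = 0.337, H_out = 17.347 kJ/mol
  T = 358.4 K: K = (3.325, 0.191), RR gives ψ = 0.244, H_out = 11.685 kJ/mol
  T = 351.9 K: K = (2.945, 0.173), RR gives ψ = 0.184, H_out = 8.223 kJ/mol
  T = 348.6 K: K = (2.765, 0.165), RR gives ψ = 0.148, H_out = 6.223 kJ/mol
  T = 347.0 K: K = (2.680, 0.161), RR gives ψ = 0.128, H_out = 5.178 kJ/mol
Linear interpolation between T = 347.0 (H_out = 5.178) and T = 348.6 (H_out = 6.223) on hF = 5.594 gives T ≈ 347.6 K, at which ψ = 0.14.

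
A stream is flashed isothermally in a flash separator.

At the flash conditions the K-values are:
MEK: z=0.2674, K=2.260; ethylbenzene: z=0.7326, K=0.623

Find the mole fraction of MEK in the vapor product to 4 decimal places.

y_MEK = 0.5205

Let β = V/F and solve Σ zᵢ(Kᵢ−1)/(1+β(Kᵢ−1)) = 0.
g(0) = ΣzᵢKᵢ − 1 = 0.0607 and g(1) = 1 − Σzᵢ/Kᵢ = -0.2942, so a root lies in (0, 1).
Binary case is linear: z₁(K₁−1)(1+β(K₂−1)) + z₂(K₂−1)(1+β(K₁−1)) = 0
⇒ β = [z₁(K₁−1)+z₂(K₂−1)] / [−(K₁−1)(K₂−1)] = 0.06073/0.47502 = 0.1279
Compositions from xᵢ = zᵢ/(1+β(Kᵢ−1)), yᵢ = Kᵢxᵢ:
  MEK: x = 0.2303, y = 0.5205
  ethylbenzene: x = 0.7697, y = 0.4795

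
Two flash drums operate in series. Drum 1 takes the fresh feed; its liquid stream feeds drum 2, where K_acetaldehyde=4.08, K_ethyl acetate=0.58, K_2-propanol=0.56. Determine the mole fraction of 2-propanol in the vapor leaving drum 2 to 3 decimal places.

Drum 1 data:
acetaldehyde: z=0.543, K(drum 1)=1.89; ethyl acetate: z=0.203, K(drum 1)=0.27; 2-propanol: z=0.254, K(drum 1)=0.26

y_2-propanol (drum 2) = 0.277

Drum 1:
Material balance + equilibrium reduce to Σ zᵢ(Kᵢ−1)/(1+ψ₁(Kᵢ−1)) = 0.
Feasibility: ΣzᵢKᵢ = 1.147, Σzᵢ/Kᵢ = 2.016 — both > 1, two phases present.
Iterate (Newton) starting at ψ₁ = 0.5:
  ψ₁ = 0.500: g = -0.1973, g' = -0.825 → ψ₁ = 0.261
  ψ₁ = 0.261: g = -0.0237, g' = -0.662 → ψ₁ = 0.225
Converged at ψ₁ = 0.225.
Drum-1 compositions:
  acetaldehyde: x = 0.452, y = 0.855
  ethyl acetate: x = 0.243, y = 0.066
  2-propanol: x = 0.305, y = 0.079
Drum-2 feed = drum-1 liquid: z₂ = (0.4525, 0.2428, 0.3047).
Drum 2:
Rachford–Rice: g(ψ₂) = Σ zᵢ(Kᵢ−1)/(1+ψ₂(Kᵢ−1)) = 0.
g(0) = ΣzᵢKᵢ − 1 = 1.158 and g(1) = 1 − Σzᵢ/Kᵢ = -0.074, so a root lies in (0, 1).
Iterate (Newton) starting at ψ₂ = 0.39:
  ψ₂ = 0.390: g = 0.3494, g' = -1.033 → ψ₂ = 0.728
  ψ₂ = 0.728: g = 0.0856, g' = -0.625 → ψ₂ = 0.865
  ψ₂ = 0.865: g = 0.0036, g' = -0.579 → ψ₂ = 0.871
Converged at ψ₂ = 0.871.
  acetaldehyde: x = 0.123, y = 0.501
  ethyl acetate: x = 0.383, y = 0.222
  2-propanol: x = 0.494, y = 0.277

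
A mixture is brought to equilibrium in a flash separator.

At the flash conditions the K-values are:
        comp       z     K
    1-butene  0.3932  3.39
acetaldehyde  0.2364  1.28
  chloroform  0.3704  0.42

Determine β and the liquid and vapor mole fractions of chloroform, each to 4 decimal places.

β = 0.7659, x_chloroform = 0.6664, y_chloroform = 0.2799

Rachford–Rice: g(β) = Σ zᵢ(Kᵢ−1)/(1+β(Kᵢ−1)) = 0.
g(0) = ΣzᵢKᵢ − 1 = 0.7911 and g(1) = 1 − Σzᵢ/Kᵢ = -0.1826, so a root lies in (0, 1).
Newton iteration, β⁰ = 0.5:
  β = 0.5000: g = 0.18361, g' = -0.7276 → β = 0.7524
  β = 0.7524: g = 0.00937, g' = -0.6917 → β = 0.7659
Converged at β = 0.7659.
Compositions from xᵢ = zᵢ/(1+β(Kᵢ−1)), yᵢ = Kᵢxᵢ:
  1-butene: x = 0.1389, y = 0.4709
  acetaldehyde: x = 0.1947, y = 0.2492
  chloroform: x = 0.6664, y = 0.2799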